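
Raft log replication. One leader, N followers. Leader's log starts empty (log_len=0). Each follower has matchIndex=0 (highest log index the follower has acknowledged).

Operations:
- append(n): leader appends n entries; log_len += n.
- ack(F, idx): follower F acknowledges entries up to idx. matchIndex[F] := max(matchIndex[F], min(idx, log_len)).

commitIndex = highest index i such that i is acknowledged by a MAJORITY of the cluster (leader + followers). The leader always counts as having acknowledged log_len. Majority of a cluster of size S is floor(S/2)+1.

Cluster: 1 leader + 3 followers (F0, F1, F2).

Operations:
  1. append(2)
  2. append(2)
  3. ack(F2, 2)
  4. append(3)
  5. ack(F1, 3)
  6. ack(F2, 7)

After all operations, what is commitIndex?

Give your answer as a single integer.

Op 1: append 2 -> log_len=2
Op 2: append 2 -> log_len=4
Op 3: F2 acks idx 2 -> match: F0=0 F1=0 F2=2; commitIndex=0
Op 4: append 3 -> log_len=7
Op 5: F1 acks idx 3 -> match: F0=0 F1=3 F2=2; commitIndex=2
Op 6: F2 acks idx 7 -> match: F0=0 F1=3 F2=7; commitIndex=3

Answer: 3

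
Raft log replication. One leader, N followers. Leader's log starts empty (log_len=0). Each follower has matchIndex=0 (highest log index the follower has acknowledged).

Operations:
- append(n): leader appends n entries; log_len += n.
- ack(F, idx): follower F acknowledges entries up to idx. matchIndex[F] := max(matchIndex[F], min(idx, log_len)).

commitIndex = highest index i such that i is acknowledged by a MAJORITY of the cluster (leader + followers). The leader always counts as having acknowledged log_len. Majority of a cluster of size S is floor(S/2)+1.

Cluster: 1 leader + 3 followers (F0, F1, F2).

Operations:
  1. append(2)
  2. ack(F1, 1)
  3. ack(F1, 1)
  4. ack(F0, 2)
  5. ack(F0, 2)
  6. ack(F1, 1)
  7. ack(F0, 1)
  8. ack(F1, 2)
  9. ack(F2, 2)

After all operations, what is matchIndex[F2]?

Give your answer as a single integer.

Op 1: append 2 -> log_len=2
Op 2: F1 acks idx 1 -> match: F0=0 F1=1 F2=0; commitIndex=0
Op 3: F1 acks idx 1 -> match: F0=0 F1=1 F2=0; commitIndex=0
Op 4: F0 acks idx 2 -> match: F0=2 F1=1 F2=0; commitIndex=1
Op 5: F0 acks idx 2 -> match: F0=2 F1=1 F2=0; commitIndex=1
Op 6: F1 acks idx 1 -> match: F0=2 F1=1 F2=0; commitIndex=1
Op 7: F0 acks idx 1 -> match: F0=2 F1=1 F2=0; commitIndex=1
Op 8: F1 acks idx 2 -> match: F0=2 F1=2 F2=0; commitIndex=2
Op 9: F2 acks idx 2 -> match: F0=2 F1=2 F2=2; commitIndex=2

Answer: 2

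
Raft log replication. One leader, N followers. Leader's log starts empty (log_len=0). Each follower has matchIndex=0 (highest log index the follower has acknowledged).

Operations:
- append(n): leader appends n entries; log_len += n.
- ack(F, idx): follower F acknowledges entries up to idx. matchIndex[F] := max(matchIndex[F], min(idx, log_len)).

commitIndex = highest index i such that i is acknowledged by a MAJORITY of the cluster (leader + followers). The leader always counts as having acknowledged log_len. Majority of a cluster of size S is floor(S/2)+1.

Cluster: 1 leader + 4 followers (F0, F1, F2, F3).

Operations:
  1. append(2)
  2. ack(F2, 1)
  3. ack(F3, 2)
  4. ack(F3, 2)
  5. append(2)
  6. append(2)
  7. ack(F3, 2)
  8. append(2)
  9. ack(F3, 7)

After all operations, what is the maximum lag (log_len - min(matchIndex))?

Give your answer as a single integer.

Answer: 8

Derivation:
Op 1: append 2 -> log_len=2
Op 2: F2 acks idx 1 -> match: F0=0 F1=0 F2=1 F3=0; commitIndex=0
Op 3: F3 acks idx 2 -> match: F0=0 F1=0 F2=1 F3=2; commitIndex=1
Op 4: F3 acks idx 2 -> match: F0=0 F1=0 F2=1 F3=2; commitIndex=1
Op 5: append 2 -> log_len=4
Op 6: append 2 -> log_len=6
Op 7: F3 acks idx 2 -> match: F0=0 F1=0 F2=1 F3=2; commitIndex=1
Op 8: append 2 -> log_len=8
Op 9: F3 acks idx 7 -> match: F0=0 F1=0 F2=1 F3=7; commitIndex=1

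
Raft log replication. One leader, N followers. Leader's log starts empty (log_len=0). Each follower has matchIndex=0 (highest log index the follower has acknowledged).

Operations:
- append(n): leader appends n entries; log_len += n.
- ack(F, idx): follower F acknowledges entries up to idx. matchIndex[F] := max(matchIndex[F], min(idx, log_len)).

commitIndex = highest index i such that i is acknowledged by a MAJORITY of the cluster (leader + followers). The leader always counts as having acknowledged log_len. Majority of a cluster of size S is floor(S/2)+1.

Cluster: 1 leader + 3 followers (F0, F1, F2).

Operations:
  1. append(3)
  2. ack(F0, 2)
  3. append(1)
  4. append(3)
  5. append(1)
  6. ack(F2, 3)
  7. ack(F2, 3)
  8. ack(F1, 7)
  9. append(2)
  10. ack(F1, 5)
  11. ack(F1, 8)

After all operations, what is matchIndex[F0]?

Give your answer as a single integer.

Answer: 2

Derivation:
Op 1: append 3 -> log_len=3
Op 2: F0 acks idx 2 -> match: F0=2 F1=0 F2=0; commitIndex=0
Op 3: append 1 -> log_len=4
Op 4: append 3 -> log_len=7
Op 5: append 1 -> log_len=8
Op 6: F2 acks idx 3 -> match: F0=2 F1=0 F2=3; commitIndex=2
Op 7: F2 acks idx 3 -> match: F0=2 F1=0 F2=3; commitIndex=2
Op 8: F1 acks idx 7 -> match: F0=2 F1=7 F2=3; commitIndex=3
Op 9: append 2 -> log_len=10
Op 10: F1 acks idx 5 -> match: F0=2 F1=7 F2=3; commitIndex=3
Op 11: F1 acks idx 8 -> match: F0=2 F1=8 F2=3; commitIndex=3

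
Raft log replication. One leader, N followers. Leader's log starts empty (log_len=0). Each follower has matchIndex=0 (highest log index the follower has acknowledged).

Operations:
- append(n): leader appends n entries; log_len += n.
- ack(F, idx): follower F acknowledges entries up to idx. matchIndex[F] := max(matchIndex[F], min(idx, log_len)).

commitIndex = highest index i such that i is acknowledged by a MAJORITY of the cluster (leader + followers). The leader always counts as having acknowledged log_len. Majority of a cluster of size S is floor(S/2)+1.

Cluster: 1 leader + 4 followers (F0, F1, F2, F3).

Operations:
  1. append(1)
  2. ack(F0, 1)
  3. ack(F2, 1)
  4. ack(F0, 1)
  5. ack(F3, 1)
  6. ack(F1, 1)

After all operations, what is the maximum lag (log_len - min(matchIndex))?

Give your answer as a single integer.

Answer: 0

Derivation:
Op 1: append 1 -> log_len=1
Op 2: F0 acks idx 1 -> match: F0=1 F1=0 F2=0 F3=0; commitIndex=0
Op 3: F2 acks idx 1 -> match: F0=1 F1=0 F2=1 F3=0; commitIndex=1
Op 4: F0 acks idx 1 -> match: F0=1 F1=0 F2=1 F3=0; commitIndex=1
Op 5: F3 acks idx 1 -> match: F0=1 F1=0 F2=1 F3=1; commitIndex=1
Op 6: F1 acks idx 1 -> match: F0=1 F1=1 F2=1 F3=1; commitIndex=1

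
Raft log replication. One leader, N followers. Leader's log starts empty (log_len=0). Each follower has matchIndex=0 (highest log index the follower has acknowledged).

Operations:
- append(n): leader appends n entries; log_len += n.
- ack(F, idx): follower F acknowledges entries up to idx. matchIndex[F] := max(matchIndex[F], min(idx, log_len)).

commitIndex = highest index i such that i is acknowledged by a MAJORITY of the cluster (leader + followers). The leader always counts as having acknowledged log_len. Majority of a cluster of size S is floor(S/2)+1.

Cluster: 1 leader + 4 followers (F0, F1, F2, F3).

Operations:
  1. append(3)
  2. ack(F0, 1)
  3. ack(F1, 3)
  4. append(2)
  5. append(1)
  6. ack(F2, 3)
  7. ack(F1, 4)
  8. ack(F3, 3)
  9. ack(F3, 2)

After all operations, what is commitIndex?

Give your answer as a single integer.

Op 1: append 3 -> log_len=3
Op 2: F0 acks idx 1 -> match: F0=1 F1=0 F2=0 F3=0; commitIndex=0
Op 3: F1 acks idx 3 -> match: F0=1 F1=3 F2=0 F3=0; commitIndex=1
Op 4: append 2 -> log_len=5
Op 5: append 1 -> log_len=6
Op 6: F2 acks idx 3 -> match: F0=1 F1=3 F2=3 F3=0; commitIndex=3
Op 7: F1 acks idx 4 -> match: F0=1 F1=4 F2=3 F3=0; commitIndex=3
Op 8: F3 acks idx 3 -> match: F0=1 F1=4 F2=3 F3=3; commitIndex=3
Op 9: F3 acks idx 2 -> match: F0=1 F1=4 F2=3 F3=3; commitIndex=3

Answer: 3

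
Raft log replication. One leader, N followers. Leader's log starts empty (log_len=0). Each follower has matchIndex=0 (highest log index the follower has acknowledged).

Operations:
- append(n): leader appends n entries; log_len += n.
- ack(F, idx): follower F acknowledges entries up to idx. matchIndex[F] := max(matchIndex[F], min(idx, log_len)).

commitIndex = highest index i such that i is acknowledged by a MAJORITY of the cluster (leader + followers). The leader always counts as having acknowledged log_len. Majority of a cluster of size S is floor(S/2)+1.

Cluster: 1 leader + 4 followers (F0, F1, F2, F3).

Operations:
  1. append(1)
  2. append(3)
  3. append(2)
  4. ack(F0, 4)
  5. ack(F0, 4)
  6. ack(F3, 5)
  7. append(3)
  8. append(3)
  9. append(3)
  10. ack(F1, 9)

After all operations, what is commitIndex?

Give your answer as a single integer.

Answer: 5

Derivation:
Op 1: append 1 -> log_len=1
Op 2: append 3 -> log_len=4
Op 3: append 2 -> log_len=6
Op 4: F0 acks idx 4 -> match: F0=4 F1=0 F2=0 F3=0; commitIndex=0
Op 5: F0 acks idx 4 -> match: F0=4 F1=0 F2=0 F3=0; commitIndex=0
Op 6: F3 acks idx 5 -> match: F0=4 F1=0 F2=0 F3=5; commitIndex=4
Op 7: append 3 -> log_len=9
Op 8: append 3 -> log_len=12
Op 9: append 3 -> log_len=15
Op 10: F1 acks idx 9 -> match: F0=4 F1=9 F2=0 F3=5; commitIndex=5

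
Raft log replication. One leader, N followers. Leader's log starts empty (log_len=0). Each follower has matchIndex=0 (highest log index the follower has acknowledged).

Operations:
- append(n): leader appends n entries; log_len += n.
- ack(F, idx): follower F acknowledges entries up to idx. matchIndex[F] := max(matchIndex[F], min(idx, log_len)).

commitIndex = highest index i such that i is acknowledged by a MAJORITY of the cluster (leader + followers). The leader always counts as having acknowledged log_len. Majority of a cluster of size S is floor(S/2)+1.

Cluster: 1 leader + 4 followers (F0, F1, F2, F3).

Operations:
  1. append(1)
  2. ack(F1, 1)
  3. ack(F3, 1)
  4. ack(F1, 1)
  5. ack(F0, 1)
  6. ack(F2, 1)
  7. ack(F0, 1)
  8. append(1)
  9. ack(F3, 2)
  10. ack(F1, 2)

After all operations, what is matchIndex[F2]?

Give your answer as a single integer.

Answer: 1

Derivation:
Op 1: append 1 -> log_len=1
Op 2: F1 acks idx 1 -> match: F0=0 F1=1 F2=0 F3=0; commitIndex=0
Op 3: F3 acks idx 1 -> match: F0=0 F1=1 F2=0 F3=1; commitIndex=1
Op 4: F1 acks idx 1 -> match: F0=0 F1=1 F2=0 F3=1; commitIndex=1
Op 5: F0 acks idx 1 -> match: F0=1 F1=1 F2=0 F3=1; commitIndex=1
Op 6: F2 acks idx 1 -> match: F0=1 F1=1 F2=1 F3=1; commitIndex=1
Op 7: F0 acks idx 1 -> match: F0=1 F1=1 F2=1 F3=1; commitIndex=1
Op 8: append 1 -> log_len=2
Op 9: F3 acks idx 2 -> match: F0=1 F1=1 F2=1 F3=2; commitIndex=1
Op 10: F1 acks idx 2 -> match: F0=1 F1=2 F2=1 F3=2; commitIndex=2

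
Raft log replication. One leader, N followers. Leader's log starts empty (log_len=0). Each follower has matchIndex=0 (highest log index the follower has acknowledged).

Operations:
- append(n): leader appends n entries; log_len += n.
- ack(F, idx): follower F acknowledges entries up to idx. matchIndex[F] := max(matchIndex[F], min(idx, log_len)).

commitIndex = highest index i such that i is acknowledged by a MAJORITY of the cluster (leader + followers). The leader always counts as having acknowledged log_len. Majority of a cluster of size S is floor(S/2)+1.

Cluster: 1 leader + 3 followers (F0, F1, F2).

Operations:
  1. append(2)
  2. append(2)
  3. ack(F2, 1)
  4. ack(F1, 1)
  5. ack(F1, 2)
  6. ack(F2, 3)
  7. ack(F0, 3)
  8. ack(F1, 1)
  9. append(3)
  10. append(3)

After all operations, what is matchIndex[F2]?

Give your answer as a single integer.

Answer: 3

Derivation:
Op 1: append 2 -> log_len=2
Op 2: append 2 -> log_len=4
Op 3: F2 acks idx 1 -> match: F0=0 F1=0 F2=1; commitIndex=0
Op 4: F1 acks idx 1 -> match: F0=0 F1=1 F2=1; commitIndex=1
Op 5: F1 acks idx 2 -> match: F0=0 F1=2 F2=1; commitIndex=1
Op 6: F2 acks idx 3 -> match: F0=0 F1=2 F2=3; commitIndex=2
Op 7: F0 acks idx 3 -> match: F0=3 F1=2 F2=3; commitIndex=3
Op 8: F1 acks idx 1 -> match: F0=3 F1=2 F2=3; commitIndex=3
Op 9: append 3 -> log_len=7
Op 10: append 3 -> log_len=10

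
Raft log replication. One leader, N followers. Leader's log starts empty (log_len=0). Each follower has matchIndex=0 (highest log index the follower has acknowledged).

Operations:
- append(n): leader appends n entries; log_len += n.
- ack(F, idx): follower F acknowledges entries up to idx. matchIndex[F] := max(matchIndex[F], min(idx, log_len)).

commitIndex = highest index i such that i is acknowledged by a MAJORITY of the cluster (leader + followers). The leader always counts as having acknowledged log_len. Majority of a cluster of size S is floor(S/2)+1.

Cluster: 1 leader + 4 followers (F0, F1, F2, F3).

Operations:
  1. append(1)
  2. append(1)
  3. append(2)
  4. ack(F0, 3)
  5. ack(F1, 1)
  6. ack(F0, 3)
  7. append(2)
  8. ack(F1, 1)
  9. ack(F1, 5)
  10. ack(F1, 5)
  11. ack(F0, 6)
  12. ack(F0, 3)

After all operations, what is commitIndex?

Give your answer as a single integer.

Answer: 5

Derivation:
Op 1: append 1 -> log_len=1
Op 2: append 1 -> log_len=2
Op 3: append 2 -> log_len=4
Op 4: F0 acks idx 3 -> match: F0=3 F1=0 F2=0 F3=0; commitIndex=0
Op 5: F1 acks idx 1 -> match: F0=3 F1=1 F2=0 F3=0; commitIndex=1
Op 6: F0 acks idx 3 -> match: F0=3 F1=1 F2=0 F3=0; commitIndex=1
Op 7: append 2 -> log_len=6
Op 8: F1 acks idx 1 -> match: F0=3 F1=1 F2=0 F3=0; commitIndex=1
Op 9: F1 acks idx 5 -> match: F0=3 F1=5 F2=0 F3=0; commitIndex=3
Op 10: F1 acks idx 5 -> match: F0=3 F1=5 F2=0 F3=0; commitIndex=3
Op 11: F0 acks idx 6 -> match: F0=6 F1=5 F2=0 F3=0; commitIndex=5
Op 12: F0 acks idx 3 -> match: F0=6 F1=5 F2=0 F3=0; commitIndex=5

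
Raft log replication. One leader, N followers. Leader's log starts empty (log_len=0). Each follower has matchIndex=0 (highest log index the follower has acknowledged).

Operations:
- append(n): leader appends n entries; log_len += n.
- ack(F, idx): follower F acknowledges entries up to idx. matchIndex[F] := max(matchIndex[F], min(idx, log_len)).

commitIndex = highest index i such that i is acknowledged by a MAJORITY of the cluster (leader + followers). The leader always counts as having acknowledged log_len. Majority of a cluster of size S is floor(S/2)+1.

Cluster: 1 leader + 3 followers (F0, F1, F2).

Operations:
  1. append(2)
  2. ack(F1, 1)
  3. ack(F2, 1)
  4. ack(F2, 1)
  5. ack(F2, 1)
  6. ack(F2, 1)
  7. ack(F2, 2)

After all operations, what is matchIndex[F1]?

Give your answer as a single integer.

Answer: 1

Derivation:
Op 1: append 2 -> log_len=2
Op 2: F1 acks idx 1 -> match: F0=0 F1=1 F2=0; commitIndex=0
Op 3: F2 acks idx 1 -> match: F0=0 F1=1 F2=1; commitIndex=1
Op 4: F2 acks idx 1 -> match: F0=0 F1=1 F2=1; commitIndex=1
Op 5: F2 acks idx 1 -> match: F0=0 F1=1 F2=1; commitIndex=1
Op 6: F2 acks idx 1 -> match: F0=0 F1=1 F2=1; commitIndex=1
Op 7: F2 acks idx 2 -> match: F0=0 F1=1 F2=2; commitIndex=1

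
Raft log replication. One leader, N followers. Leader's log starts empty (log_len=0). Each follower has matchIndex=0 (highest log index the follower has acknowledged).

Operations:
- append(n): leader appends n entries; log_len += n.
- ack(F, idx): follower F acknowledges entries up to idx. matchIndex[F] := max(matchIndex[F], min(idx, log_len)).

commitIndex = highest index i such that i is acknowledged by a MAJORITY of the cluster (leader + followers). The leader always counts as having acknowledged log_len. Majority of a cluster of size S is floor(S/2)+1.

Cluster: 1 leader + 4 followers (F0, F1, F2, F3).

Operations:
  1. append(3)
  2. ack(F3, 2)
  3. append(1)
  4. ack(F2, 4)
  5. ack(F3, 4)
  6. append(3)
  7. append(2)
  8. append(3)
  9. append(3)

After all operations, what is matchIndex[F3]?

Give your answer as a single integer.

Op 1: append 3 -> log_len=3
Op 2: F3 acks idx 2 -> match: F0=0 F1=0 F2=0 F3=2; commitIndex=0
Op 3: append 1 -> log_len=4
Op 4: F2 acks idx 4 -> match: F0=0 F1=0 F2=4 F3=2; commitIndex=2
Op 5: F3 acks idx 4 -> match: F0=0 F1=0 F2=4 F3=4; commitIndex=4
Op 6: append 3 -> log_len=7
Op 7: append 2 -> log_len=9
Op 8: append 3 -> log_len=12
Op 9: append 3 -> log_len=15

Answer: 4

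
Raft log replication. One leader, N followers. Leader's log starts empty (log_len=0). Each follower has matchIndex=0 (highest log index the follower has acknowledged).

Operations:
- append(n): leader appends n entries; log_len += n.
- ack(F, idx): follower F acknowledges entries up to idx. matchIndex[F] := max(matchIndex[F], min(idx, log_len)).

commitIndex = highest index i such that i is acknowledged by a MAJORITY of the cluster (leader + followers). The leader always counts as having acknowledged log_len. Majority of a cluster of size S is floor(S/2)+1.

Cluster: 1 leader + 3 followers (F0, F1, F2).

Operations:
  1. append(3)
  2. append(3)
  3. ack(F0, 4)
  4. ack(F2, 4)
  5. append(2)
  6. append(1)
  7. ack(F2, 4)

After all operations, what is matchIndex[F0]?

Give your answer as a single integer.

Op 1: append 3 -> log_len=3
Op 2: append 3 -> log_len=6
Op 3: F0 acks idx 4 -> match: F0=4 F1=0 F2=0; commitIndex=0
Op 4: F2 acks idx 4 -> match: F0=4 F1=0 F2=4; commitIndex=4
Op 5: append 2 -> log_len=8
Op 6: append 1 -> log_len=9
Op 7: F2 acks idx 4 -> match: F0=4 F1=0 F2=4; commitIndex=4

Answer: 4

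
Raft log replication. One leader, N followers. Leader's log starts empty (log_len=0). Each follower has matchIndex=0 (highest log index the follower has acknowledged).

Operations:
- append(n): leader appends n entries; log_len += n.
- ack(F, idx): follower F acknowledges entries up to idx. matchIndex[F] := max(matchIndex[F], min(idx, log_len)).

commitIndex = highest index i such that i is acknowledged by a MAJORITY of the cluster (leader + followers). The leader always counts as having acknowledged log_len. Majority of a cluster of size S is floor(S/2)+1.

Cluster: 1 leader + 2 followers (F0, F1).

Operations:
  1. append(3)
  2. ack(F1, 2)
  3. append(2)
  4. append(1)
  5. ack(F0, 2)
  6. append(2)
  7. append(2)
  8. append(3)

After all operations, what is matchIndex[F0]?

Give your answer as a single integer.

Answer: 2

Derivation:
Op 1: append 3 -> log_len=3
Op 2: F1 acks idx 2 -> match: F0=0 F1=2; commitIndex=2
Op 3: append 2 -> log_len=5
Op 4: append 1 -> log_len=6
Op 5: F0 acks idx 2 -> match: F0=2 F1=2; commitIndex=2
Op 6: append 2 -> log_len=8
Op 7: append 2 -> log_len=10
Op 8: append 3 -> log_len=13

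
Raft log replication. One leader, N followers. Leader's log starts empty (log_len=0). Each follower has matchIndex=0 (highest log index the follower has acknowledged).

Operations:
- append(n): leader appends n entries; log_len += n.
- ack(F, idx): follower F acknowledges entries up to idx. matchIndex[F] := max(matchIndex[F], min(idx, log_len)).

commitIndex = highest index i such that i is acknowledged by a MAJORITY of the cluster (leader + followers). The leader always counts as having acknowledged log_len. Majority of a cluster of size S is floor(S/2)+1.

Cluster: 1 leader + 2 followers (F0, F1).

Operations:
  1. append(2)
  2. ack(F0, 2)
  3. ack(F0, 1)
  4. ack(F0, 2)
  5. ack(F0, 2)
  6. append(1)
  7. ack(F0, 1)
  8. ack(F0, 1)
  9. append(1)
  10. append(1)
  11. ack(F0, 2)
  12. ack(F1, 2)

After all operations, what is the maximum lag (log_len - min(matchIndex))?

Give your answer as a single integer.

Answer: 3

Derivation:
Op 1: append 2 -> log_len=2
Op 2: F0 acks idx 2 -> match: F0=2 F1=0; commitIndex=2
Op 3: F0 acks idx 1 -> match: F0=2 F1=0; commitIndex=2
Op 4: F0 acks idx 2 -> match: F0=2 F1=0; commitIndex=2
Op 5: F0 acks idx 2 -> match: F0=2 F1=0; commitIndex=2
Op 6: append 1 -> log_len=3
Op 7: F0 acks idx 1 -> match: F0=2 F1=0; commitIndex=2
Op 8: F0 acks idx 1 -> match: F0=2 F1=0; commitIndex=2
Op 9: append 1 -> log_len=4
Op 10: append 1 -> log_len=5
Op 11: F0 acks idx 2 -> match: F0=2 F1=0; commitIndex=2
Op 12: F1 acks idx 2 -> match: F0=2 F1=2; commitIndex=2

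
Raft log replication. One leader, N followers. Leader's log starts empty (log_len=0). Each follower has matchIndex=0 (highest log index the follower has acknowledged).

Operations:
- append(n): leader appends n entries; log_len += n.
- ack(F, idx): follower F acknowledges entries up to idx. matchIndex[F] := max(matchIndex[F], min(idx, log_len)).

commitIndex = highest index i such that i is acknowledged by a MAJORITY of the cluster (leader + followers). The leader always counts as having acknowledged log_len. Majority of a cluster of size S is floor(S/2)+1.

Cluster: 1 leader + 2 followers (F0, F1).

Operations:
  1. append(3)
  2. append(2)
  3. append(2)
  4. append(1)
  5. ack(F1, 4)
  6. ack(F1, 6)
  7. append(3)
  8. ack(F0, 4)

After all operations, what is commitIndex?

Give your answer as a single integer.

Op 1: append 3 -> log_len=3
Op 2: append 2 -> log_len=5
Op 3: append 2 -> log_len=7
Op 4: append 1 -> log_len=8
Op 5: F1 acks idx 4 -> match: F0=0 F1=4; commitIndex=4
Op 6: F1 acks idx 6 -> match: F0=0 F1=6; commitIndex=6
Op 7: append 3 -> log_len=11
Op 8: F0 acks idx 4 -> match: F0=4 F1=6; commitIndex=6

Answer: 6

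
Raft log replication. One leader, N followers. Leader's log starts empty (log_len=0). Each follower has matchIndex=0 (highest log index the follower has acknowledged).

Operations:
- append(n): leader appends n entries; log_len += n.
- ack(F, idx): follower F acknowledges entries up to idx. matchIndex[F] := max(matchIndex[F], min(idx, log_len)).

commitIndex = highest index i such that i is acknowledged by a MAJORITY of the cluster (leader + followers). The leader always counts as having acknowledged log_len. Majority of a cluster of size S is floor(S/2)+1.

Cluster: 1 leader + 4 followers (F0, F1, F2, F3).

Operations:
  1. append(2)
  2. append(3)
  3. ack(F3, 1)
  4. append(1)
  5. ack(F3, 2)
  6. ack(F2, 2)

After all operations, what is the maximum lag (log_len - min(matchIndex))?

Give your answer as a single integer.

Answer: 6

Derivation:
Op 1: append 2 -> log_len=2
Op 2: append 3 -> log_len=5
Op 3: F3 acks idx 1 -> match: F0=0 F1=0 F2=0 F3=1; commitIndex=0
Op 4: append 1 -> log_len=6
Op 5: F3 acks idx 2 -> match: F0=0 F1=0 F2=0 F3=2; commitIndex=0
Op 6: F2 acks idx 2 -> match: F0=0 F1=0 F2=2 F3=2; commitIndex=2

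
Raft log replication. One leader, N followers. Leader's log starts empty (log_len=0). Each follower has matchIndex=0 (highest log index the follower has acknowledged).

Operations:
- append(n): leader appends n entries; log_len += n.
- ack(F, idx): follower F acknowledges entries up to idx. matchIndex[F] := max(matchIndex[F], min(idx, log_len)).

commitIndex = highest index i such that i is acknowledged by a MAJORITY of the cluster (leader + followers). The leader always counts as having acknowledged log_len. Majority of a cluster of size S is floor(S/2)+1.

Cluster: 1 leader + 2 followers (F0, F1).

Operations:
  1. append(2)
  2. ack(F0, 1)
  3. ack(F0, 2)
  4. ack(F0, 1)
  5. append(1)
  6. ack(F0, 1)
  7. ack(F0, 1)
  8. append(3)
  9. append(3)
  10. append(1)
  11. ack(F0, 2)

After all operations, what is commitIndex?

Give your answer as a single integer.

Op 1: append 2 -> log_len=2
Op 2: F0 acks idx 1 -> match: F0=1 F1=0; commitIndex=1
Op 3: F0 acks idx 2 -> match: F0=2 F1=0; commitIndex=2
Op 4: F0 acks idx 1 -> match: F0=2 F1=0; commitIndex=2
Op 5: append 1 -> log_len=3
Op 6: F0 acks idx 1 -> match: F0=2 F1=0; commitIndex=2
Op 7: F0 acks idx 1 -> match: F0=2 F1=0; commitIndex=2
Op 8: append 3 -> log_len=6
Op 9: append 3 -> log_len=9
Op 10: append 1 -> log_len=10
Op 11: F0 acks idx 2 -> match: F0=2 F1=0; commitIndex=2

Answer: 2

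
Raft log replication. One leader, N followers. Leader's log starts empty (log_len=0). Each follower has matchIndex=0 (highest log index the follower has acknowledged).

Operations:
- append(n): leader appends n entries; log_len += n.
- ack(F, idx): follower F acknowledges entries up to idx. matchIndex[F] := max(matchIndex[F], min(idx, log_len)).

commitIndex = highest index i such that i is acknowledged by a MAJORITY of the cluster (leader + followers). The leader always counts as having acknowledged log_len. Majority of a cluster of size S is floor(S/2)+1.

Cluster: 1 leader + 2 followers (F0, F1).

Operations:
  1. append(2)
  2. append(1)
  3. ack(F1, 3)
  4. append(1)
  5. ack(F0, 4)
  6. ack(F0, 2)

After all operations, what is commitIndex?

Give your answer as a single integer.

Answer: 4

Derivation:
Op 1: append 2 -> log_len=2
Op 2: append 1 -> log_len=3
Op 3: F1 acks idx 3 -> match: F0=0 F1=3; commitIndex=3
Op 4: append 1 -> log_len=4
Op 5: F0 acks idx 4 -> match: F0=4 F1=3; commitIndex=4
Op 6: F0 acks idx 2 -> match: F0=4 F1=3; commitIndex=4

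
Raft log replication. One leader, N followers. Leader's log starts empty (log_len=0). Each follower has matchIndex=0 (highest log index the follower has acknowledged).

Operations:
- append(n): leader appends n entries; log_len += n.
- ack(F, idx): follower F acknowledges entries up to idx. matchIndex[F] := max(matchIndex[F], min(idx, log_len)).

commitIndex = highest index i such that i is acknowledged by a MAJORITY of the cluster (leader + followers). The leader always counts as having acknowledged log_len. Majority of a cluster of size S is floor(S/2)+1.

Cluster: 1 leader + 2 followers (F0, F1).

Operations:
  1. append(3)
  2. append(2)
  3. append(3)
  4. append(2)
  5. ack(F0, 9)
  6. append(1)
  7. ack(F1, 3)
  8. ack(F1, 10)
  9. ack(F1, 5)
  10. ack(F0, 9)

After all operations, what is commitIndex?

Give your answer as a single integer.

Answer: 10

Derivation:
Op 1: append 3 -> log_len=3
Op 2: append 2 -> log_len=5
Op 3: append 3 -> log_len=8
Op 4: append 2 -> log_len=10
Op 5: F0 acks idx 9 -> match: F0=9 F1=0; commitIndex=9
Op 6: append 1 -> log_len=11
Op 7: F1 acks idx 3 -> match: F0=9 F1=3; commitIndex=9
Op 8: F1 acks idx 10 -> match: F0=9 F1=10; commitIndex=10
Op 9: F1 acks idx 5 -> match: F0=9 F1=10; commitIndex=10
Op 10: F0 acks idx 9 -> match: F0=9 F1=10; commitIndex=10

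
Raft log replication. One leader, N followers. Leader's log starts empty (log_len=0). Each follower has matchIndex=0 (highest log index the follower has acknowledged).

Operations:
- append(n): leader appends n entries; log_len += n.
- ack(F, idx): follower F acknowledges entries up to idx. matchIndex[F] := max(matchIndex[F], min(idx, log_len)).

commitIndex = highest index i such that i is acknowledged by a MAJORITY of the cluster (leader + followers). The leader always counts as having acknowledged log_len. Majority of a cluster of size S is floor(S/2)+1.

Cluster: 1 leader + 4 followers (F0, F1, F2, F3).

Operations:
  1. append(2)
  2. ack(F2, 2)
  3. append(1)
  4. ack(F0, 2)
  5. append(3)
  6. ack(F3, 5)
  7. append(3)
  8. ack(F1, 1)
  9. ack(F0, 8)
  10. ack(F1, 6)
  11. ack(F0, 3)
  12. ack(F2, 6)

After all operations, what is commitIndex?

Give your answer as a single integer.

Answer: 6

Derivation:
Op 1: append 2 -> log_len=2
Op 2: F2 acks idx 2 -> match: F0=0 F1=0 F2=2 F3=0; commitIndex=0
Op 3: append 1 -> log_len=3
Op 4: F0 acks idx 2 -> match: F0=2 F1=0 F2=2 F3=0; commitIndex=2
Op 5: append 3 -> log_len=6
Op 6: F3 acks idx 5 -> match: F0=2 F1=0 F2=2 F3=5; commitIndex=2
Op 7: append 3 -> log_len=9
Op 8: F1 acks idx 1 -> match: F0=2 F1=1 F2=2 F3=5; commitIndex=2
Op 9: F0 acks idx 8 -> match: F0=8 F1=1 F2=2 F3=5; commitIndex=5
Op 10: F1 acks idx 6 -> match: F0=8 F1=6 F2=2 F3=5; commitIndex=6
Op 11: F0 acks idx 3 -> match: F0=8 F1=6 F2=2 F3=5; commitIndex=6
Op 12: F2 acks idx 6 -> match: F0=8 F1=6 F2=6 F3=5; commitIndex=6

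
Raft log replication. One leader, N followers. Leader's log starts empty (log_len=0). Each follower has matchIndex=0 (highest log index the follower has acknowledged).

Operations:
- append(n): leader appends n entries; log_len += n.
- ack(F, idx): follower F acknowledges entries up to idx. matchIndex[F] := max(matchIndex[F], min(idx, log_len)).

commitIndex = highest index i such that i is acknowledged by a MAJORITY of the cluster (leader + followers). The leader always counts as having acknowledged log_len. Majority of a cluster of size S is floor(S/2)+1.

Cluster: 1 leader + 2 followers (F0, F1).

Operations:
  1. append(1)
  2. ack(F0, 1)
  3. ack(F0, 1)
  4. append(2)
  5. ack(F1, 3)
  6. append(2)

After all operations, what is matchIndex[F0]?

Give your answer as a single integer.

Answer: 1

Derivation:
Op 1: append 1 -> log_len=1
Op 2: F0 acks idx 1 -> match: F0=1 F1=0; commitIndex=1
Op 3: F0 acks idx 1 -> match: F0=1 F1=0; commitIndex=1
Op 4: append 2 -> log_len=3
Op 5: F1 acks idx 3 -> match: F0=1 F1=3; commitIndex=3
Op 6: append 2 -> log_len=5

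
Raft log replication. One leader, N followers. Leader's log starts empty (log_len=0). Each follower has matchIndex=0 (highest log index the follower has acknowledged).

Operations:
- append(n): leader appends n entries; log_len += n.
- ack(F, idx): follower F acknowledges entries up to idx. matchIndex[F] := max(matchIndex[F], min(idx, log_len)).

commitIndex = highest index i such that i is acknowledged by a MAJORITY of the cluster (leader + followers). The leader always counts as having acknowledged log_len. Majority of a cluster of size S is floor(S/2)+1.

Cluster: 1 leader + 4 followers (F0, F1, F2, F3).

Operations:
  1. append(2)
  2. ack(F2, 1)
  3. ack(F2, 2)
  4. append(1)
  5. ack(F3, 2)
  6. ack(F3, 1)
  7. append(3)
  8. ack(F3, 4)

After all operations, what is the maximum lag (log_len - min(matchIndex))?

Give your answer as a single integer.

Answer: 6

Derivation:
Op 1: append 2 -> log_len=2
Op 2: F2 acks idx 1 -> match: F0=0 F1=0 F2=1 F3=0; commitIndex=0
Op 3: F2 acks idx 2 -> match: F0=0 F1=0 F2=2 F3=0; commitIndex=0
Op 4: append 1 -> log_len=3
Op 5: F3 acks idx 2 -> match: F0=0 F1=0 F2=2 F3=2; commitIndex=2
Op 6: F3 acks idx 1 -> match: F0=0 F1=0 F2=2 F3=2; commitIndex=2
Op 7: append 3 -> log_len=6
Op 8: F3 acks idx 4 -> match: F0=0 F1=0 F2=2 F3=4; commitIndex=2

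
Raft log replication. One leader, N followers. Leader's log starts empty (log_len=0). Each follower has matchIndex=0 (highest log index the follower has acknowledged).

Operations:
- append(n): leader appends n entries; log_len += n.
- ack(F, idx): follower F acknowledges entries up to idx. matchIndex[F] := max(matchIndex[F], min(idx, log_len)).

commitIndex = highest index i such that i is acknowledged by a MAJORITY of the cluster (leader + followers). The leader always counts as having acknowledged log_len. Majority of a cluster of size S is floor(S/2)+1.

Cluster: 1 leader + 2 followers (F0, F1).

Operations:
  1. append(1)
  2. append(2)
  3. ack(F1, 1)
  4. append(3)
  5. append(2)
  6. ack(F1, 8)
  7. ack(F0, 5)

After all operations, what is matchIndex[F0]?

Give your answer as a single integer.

Answer: 5

Derivation:
Op 1: append 1 -> log_len=1
Op 2: append 2 -> log_len=3
Op 3: F1 acks idx 1 -> match: F0=0 F1=1; commitIndex=1
Op 4: append 3 -> log_len=6
Op 5: append 2 -> log_len=8
Op 6: F1 acks idx 8 -> match: F0=0 F1=8; commitIndex=8
Op 7: F0 acks idx 5 -> match: F0=5 F1=8; commitIndex=8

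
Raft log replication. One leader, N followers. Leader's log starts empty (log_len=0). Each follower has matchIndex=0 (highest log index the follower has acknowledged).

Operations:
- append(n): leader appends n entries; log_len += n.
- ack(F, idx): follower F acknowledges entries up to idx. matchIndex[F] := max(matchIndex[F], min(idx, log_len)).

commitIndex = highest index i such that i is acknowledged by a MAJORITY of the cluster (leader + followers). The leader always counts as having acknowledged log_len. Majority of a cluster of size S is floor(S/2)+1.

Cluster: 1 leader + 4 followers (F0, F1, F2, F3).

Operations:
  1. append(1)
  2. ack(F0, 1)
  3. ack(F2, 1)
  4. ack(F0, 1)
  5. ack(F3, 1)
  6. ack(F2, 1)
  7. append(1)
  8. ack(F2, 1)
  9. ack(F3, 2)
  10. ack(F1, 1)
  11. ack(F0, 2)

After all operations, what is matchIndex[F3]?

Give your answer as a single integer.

Answer: 2

Derivation:
Op 1: append 1 -> log_len=1
Op 2: F0 acks idx 1 -> match: F0=1 F1=0 F2=0 F3=0; commitIndex=0
Op 3: F2 acks idx 1 -> match: F0=1 F1=0 F2=1 F3=0; commitIndex=1
Op 4: F0 acks idx 1 -> match: F0=1 F1=0 F2=1 F3=0; commitIndex=1
Op 5: F3 acks idx 1 -> match: F0=1 F1=0 F2=1 F3=1; commitIndex=1
Op 6: F2 acks idx 1 -> match: F0=1 F1=0 F2=1 F3=1; commitIndex=1
Op 7: append 1 -> log_len=2
Op 8: F2 acks idx 1 -> match: F0=1 F1=0 F2=1 F3=1; commitIndex=1
Op 9: F3 acks idx 2 -> match: F0=1 F1=0 F2=1 F3=2; commitIndex=1
Op 10: F1 acks idx 1 -> match: F0=1 F1=1 F2=1 F3=2; commitIndex=1
Op 11: F0 acks idx 2 -> match: F0=2 F1=1 F2=1 F3=2; commitIndex=2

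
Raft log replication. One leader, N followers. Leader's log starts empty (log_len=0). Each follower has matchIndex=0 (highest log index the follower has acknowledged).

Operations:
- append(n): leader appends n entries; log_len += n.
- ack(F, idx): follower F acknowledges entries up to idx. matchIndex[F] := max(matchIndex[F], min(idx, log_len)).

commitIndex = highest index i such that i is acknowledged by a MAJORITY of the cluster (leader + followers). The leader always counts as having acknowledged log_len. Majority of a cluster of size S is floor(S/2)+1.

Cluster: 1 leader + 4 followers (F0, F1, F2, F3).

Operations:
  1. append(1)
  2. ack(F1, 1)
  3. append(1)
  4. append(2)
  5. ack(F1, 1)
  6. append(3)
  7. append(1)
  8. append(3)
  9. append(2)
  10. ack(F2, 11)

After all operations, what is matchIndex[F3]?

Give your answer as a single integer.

Answer: 0

Derivation:
Op 1: append 1 -> log_len=1
Op 2: F1 acks idx 1 -> match: F0=0 F1=1 F2=0 F3=0; commitIndex=0
Op 3: append 1 -> log_len=2
Op 4: append 2 -> log_len=4
Op 5: F1 acks idx 1 -> match: F0=0 F1=1 F2=0 F3=0; commitIndex=0
Op 6: append 3 -> log_len=7
Op 7: append 1 -> log_len=8
Op 8: append 3 -> log_len=11
Op 9: append 2 -> log_len=13
Op 10: F2 acks idx 11 -> match: F0=0 F1=1 F2=11 F3=0; commitIndex=1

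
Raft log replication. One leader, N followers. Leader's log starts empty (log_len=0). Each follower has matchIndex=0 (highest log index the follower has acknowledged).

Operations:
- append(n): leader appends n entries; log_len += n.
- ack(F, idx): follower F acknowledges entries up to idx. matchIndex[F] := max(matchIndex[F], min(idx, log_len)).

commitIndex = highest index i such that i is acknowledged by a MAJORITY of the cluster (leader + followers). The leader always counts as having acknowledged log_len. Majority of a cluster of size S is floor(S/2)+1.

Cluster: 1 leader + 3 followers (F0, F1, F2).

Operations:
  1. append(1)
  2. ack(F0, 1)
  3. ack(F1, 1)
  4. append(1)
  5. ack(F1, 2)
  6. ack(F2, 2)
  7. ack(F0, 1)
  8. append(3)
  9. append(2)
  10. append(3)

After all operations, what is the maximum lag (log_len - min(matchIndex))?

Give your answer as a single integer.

Answer: 9

Derivation:
Op 1: append 1 -> log_len=1
Op 2: F0 acks idx 1 -> match: F0=1 F1=0 F2=0; commitIndex=0
Op 3: F1 acks idx 1 -> match: F0=1 F1=1 F2=0; commitIndex=1
Op 4: append 1 -> log_len=2
Op 5: F1 acks idx 2 -> match: F0=1 F1=2 F2=0; commitIndex=1
Op 6: F2 acks idx 2 -> match: F0=1 F1=2 F2=2; commitIndex=2
Op 7: F0 acks idx 1 -> match: F0=1 F1=2 F2=2; commitIndex=2
Op 8: append 3 -> log_len=5
Op 9: append 2 -> log_len=7
Op 10: append 3 -> log_len=10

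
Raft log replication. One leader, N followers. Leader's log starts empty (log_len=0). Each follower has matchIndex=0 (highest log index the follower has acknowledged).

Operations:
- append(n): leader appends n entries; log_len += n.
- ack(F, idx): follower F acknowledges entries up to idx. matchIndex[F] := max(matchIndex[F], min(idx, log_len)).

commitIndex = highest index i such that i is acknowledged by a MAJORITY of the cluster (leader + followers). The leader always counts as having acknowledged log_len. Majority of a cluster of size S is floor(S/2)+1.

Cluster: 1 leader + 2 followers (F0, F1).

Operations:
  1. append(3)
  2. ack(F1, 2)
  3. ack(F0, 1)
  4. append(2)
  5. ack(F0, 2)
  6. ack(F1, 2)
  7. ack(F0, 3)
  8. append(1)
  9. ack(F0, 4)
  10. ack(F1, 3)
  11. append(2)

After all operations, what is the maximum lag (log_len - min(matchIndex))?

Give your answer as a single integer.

Op 1: append 3 -> log_len=3
Op 2: F1 acks idx 2 -> match: F0=0 F1=2; commitIndex=2
Op 3: F0 acks idx 1 -> match: F0=1 F1=2; commitIndex=2
Op 4: append 2 -> log_len=5
Op 5: F0 acks idx 2 -> match: F0=2 F1=2; commitIndex=2
Op 6: F1 acks idx 2 -> match: F0=2 F1=2; commitIndex=2
Op 7: F0 acks idx 3 -> match: F0=3 F1=2; commitIndex=3
Op 8: append 1 -> log_len=6
Op 9: F0 acks idx 4 -> match: F0=4 F1=2; commitIndex=4
Op 10: F1 acks idx 3 -> match: F0=4 F1=3; commitIndex=4
Op 11: append 2 -> log_len=8

Answer: 5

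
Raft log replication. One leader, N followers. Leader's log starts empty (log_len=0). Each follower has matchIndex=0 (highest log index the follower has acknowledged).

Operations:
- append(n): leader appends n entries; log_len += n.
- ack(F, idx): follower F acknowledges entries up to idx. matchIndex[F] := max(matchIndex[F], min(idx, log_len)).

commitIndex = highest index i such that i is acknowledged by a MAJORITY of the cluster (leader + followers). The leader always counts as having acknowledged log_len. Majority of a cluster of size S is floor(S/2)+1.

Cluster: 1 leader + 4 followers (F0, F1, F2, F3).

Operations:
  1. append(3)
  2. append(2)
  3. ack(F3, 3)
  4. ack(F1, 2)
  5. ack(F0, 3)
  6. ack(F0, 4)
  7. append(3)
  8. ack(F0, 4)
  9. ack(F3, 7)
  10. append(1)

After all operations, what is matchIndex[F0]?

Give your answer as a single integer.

Op 1: append 3 -> log_len=3
Op 2: append 2 -> log_len=5
Op 3: F3 acks idx 3 -> match: F0=0 F1=0 F2=0 F3=3; commitIndex=0
Op 4: F1 acks idx 2 -> match: F0=0 F1=2 F2=0 F3=3; commitIndex=2
Op 5: F0 acks idx 3 -> match: F0=3 F1=2 F2=0 F3=3; commitIndex=3
Op 6: F0 acks idx 4 -> match: F0=4 F1=2 F2=0 F3=3; commitIndex=3
Op 7: append 3 -> log_len=8
Op 8: F0 acks idx 4 -> match: F0=4 F1=2 F2=0 F3=3; commitIndex=3
Op 9: F3 acks idx 7 -> match: F0=4 F1=2 F2=0 F3=7; commitIndex=4
Op 10: append 1 -> log_len=9

Answer: 4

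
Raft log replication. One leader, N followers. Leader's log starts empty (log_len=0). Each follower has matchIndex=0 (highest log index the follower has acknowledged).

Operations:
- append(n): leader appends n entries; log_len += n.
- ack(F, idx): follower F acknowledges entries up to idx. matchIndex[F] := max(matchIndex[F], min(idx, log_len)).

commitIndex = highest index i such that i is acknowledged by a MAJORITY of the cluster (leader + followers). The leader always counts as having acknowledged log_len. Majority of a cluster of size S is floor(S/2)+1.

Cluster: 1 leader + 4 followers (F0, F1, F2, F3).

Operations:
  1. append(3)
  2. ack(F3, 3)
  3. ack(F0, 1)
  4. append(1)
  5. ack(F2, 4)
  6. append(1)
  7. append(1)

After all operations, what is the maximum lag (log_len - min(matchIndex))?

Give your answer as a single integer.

Op 1: append 3 -> log_len=3
Op 2: F3 acks idx 3 -> match: F0=0 F1=0 F2=0 F3=3; commitIndex=0
Op 3: F0 acks idx 1 -> match: F0=1 F1=0 F2=0 F3=3; commitIndex=1
Op 4: append 1 -> log_len=4
Op 5: F2 acks idx 4 -> match: F0=1 F1=0 F2=4 F3=3; commitIndex=3
Op 6: append 1 -> log_len=5
Op 7: append 1 -> log_len=6

Answer: 6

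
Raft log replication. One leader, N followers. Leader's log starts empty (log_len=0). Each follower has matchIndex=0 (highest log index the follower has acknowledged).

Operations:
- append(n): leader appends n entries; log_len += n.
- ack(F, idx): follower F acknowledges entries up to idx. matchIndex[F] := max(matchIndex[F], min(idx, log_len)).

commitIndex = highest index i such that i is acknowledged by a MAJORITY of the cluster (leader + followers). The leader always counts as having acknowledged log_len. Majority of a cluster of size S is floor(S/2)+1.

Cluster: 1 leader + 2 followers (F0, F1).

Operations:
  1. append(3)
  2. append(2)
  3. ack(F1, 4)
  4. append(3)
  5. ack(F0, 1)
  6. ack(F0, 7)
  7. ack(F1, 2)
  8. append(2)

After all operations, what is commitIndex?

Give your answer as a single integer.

Op 1: append 3 -> log_len=3
Op 2: append 2 -> log_len=5
Op 3: F1 acks idx 4 -> match: F0=0 F1=4; commitIndex=4
Op 4: append 3 -> log_len=8
Op 5: F0 acks idx 1 -> match: F0=1 F1=4; commitIndex=4
Op 6: F0 acks idx 7 -> match: F0=7 F1=4; commitIndex=7
Op 7: F1 acks idx 2 -> match: F0=7 F1=4; commitIndex=7
Op 8: append 2 -> log_len=10

Answer: 7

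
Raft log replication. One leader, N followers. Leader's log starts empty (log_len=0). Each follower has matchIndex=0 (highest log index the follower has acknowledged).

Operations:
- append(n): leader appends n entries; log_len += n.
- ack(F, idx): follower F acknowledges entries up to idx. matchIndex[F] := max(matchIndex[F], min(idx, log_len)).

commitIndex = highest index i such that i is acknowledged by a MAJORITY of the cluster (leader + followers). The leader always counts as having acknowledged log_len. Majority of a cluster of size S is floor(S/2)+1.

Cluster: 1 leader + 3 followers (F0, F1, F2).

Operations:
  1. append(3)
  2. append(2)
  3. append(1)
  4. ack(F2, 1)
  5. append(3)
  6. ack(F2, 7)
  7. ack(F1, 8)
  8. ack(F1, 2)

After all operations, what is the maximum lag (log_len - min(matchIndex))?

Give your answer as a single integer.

Op 1: append 3 -> log_len=3
Op 2: append 2 -> log_len=5
Op 3: append 1 -> log_len=6
Op 4: F2 acks idx 1 -> match: F0=0 F1=0 F2=1; commitIndex=0
Op 5: append 3 -> log_len=9
Op 6: F2 acks idx 7 -> match: F0=0 F1=0 F2=7; commitIndex=0
Op 7: F1 acks idx 8 -> match: F0=0 F1=8 F2=7; commitIndex=7
Op 8: F1 acks idx 2 -> match: F0=0 F1=8 F2=7; commitIndex=7

Answer: 9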